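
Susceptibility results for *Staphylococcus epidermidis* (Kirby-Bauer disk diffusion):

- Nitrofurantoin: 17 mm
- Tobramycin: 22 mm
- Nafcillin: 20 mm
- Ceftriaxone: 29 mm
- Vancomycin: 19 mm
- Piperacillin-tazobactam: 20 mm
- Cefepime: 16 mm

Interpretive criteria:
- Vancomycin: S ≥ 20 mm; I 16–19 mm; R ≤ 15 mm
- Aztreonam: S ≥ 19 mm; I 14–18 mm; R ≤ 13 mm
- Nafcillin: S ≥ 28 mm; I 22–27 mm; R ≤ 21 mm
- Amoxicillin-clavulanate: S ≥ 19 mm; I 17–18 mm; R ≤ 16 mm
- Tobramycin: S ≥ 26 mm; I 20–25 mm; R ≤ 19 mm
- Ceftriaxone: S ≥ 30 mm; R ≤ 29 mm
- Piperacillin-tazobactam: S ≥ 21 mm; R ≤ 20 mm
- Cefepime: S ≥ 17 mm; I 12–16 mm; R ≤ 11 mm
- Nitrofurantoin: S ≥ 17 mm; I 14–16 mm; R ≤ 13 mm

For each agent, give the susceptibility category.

S, I, R, R, I, R, I

Nitrofurantoin (17 mm) ≥ 17 mm → S
Tobramycin: 22 mm is in 20–25 mm → intermediate
Nafcillin 20 mm: ≤ 21 mm — Resistant
Ceftriaxone: 29 mm is ≤ 29 mm — R
Vancomycin: 19 mm is in 16–19 mm — I
Piperacillin-tazobactam (20 mm) ≤ 20 mm ⇒ Resistant
Cefepime (16 mm) in 12–16 mm → I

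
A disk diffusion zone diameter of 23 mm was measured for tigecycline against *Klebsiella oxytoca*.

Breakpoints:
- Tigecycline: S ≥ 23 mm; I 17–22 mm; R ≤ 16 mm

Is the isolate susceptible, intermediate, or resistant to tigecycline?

Susceptible

Tigecycline 23 mm: ≥ 23 mm — Susceptible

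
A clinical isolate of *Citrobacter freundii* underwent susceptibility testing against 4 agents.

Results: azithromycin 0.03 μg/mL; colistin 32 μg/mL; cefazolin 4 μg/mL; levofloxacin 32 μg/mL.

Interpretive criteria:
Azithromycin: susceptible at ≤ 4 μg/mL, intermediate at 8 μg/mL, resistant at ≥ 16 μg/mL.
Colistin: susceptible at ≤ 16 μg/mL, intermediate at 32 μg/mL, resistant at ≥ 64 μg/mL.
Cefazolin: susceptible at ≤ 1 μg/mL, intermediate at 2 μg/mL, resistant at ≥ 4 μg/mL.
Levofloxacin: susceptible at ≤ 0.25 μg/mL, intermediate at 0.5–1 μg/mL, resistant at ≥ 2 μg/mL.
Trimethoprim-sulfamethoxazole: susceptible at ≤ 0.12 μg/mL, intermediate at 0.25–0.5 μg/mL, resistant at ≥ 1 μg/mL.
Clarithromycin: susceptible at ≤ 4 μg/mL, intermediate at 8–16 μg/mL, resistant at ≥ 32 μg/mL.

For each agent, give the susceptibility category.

Azithromycin 0.03 μg/mL: ≤ 4 μg/mL — susceptible
Colistin 32 μg/mL: = 32 μg/mL — Intermediate
Cefazolin (4 μg/mL) ≥ 4 μg/mL — resistant
Levofloxacin 32 μg/mL: ≥ 2 μg/mL — resistant

S, I, R, R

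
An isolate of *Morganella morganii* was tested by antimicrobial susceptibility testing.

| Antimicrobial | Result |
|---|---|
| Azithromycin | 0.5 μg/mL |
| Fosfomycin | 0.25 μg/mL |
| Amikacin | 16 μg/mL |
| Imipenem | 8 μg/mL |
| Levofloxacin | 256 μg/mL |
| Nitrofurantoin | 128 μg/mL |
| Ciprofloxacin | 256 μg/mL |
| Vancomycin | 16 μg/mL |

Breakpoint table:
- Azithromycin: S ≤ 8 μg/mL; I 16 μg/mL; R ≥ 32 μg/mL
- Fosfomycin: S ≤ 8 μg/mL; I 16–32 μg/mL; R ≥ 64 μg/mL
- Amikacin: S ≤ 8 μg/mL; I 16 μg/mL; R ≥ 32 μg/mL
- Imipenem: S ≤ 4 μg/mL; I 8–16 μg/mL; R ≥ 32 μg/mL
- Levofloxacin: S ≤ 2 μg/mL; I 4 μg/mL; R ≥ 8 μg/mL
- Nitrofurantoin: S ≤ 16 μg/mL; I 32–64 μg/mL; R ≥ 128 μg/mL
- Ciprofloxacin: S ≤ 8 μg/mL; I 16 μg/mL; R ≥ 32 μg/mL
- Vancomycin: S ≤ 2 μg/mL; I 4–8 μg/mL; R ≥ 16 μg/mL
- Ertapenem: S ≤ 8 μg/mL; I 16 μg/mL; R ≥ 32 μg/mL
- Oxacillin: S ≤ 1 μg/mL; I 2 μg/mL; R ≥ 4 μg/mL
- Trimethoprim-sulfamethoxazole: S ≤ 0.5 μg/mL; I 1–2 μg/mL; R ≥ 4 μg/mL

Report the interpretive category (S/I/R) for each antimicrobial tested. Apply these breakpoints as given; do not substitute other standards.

Azithromycin: 0.5 μg/mL is ≤ 8 μg/mL ⇒ S
Fosfomycin: 0.25 μg/mL is ≤ 8 μg/mL — Susceptible
Amikacin (16 μg/mL) = 16 μg/mL ⇒ Intermediate
Imipenem 8 μg/mL: in 8–16 μg/mL → I
Levofloxacin: 256 μg/mL is ≥ 8 μg/mL → Resistant
Nitrofurantoin: 128 μg/mL is ≥ 128 μg/mL ⇒ Resistant
Ciprofloxacin (256 μg/mL) ≥ 32 μg/mL ⇒ Resistant
Vancomycin 16 μg/mL: ≥ 16 μg/mL → Resistant

S, S, I, I, R, R, R, R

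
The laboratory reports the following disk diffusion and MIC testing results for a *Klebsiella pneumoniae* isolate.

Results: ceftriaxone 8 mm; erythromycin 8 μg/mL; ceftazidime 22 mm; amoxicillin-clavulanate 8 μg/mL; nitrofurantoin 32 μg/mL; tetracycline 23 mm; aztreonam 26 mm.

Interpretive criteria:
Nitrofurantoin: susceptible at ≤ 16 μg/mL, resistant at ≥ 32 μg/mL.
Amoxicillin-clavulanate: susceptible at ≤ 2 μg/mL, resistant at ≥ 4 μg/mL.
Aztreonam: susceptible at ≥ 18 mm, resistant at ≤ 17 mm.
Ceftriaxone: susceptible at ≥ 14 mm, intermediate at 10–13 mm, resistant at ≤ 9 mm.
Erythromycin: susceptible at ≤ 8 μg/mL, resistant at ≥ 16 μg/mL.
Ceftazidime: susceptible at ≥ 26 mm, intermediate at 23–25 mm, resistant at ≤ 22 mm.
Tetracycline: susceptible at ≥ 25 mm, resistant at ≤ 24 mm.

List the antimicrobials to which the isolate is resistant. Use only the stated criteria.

Ceftriaxone 8 mm: ≤ 9 mm — R
Erythromycin: 8 μg/mL is ≤ 8 μg/mL → S
Ceftazidime (22 mm) ≤ 22 mm — R
Amoxicillin-clavulanate (8 μg/mL) ≥ 4 μg/mL — resistant
Nitrofurantoin: 32 μg/mL is ≥ 32 μg/mL — R
Tetracycline (23 mm) ≤ 24 mm ⇒ resistant
Aztreonam: 26 mm is ≥ 18 mm → susceptible

ceftriaxone, ceftazidime, amoxicillin-clavulanate, nitrofurantoin, tetracycline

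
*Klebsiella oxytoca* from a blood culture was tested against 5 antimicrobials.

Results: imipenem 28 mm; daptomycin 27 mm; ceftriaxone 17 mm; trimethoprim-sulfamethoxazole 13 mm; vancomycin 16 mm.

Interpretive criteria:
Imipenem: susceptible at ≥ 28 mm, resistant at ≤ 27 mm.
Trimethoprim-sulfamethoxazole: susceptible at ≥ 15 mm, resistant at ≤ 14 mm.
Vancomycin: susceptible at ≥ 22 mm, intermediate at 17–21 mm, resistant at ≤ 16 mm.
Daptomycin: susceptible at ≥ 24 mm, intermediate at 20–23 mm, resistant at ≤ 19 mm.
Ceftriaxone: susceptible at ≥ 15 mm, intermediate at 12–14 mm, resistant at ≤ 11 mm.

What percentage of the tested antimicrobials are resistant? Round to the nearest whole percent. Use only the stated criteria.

Imipenem (28 mm) ≥ 28 mm ⇒ susceptible
Daptomycin 27 mm: ≥ 24 mm → Susceptible
Ceftriaxone: 17 mm is ≥ 15 mm ⇒ Susceptible
Trimethoprim-sulfamethoxazole 13 mm: ≤ 14 mm → Resistant
Vancomycin (16 mm) ≤ 16 mm — R
Resistant: 2/5

40%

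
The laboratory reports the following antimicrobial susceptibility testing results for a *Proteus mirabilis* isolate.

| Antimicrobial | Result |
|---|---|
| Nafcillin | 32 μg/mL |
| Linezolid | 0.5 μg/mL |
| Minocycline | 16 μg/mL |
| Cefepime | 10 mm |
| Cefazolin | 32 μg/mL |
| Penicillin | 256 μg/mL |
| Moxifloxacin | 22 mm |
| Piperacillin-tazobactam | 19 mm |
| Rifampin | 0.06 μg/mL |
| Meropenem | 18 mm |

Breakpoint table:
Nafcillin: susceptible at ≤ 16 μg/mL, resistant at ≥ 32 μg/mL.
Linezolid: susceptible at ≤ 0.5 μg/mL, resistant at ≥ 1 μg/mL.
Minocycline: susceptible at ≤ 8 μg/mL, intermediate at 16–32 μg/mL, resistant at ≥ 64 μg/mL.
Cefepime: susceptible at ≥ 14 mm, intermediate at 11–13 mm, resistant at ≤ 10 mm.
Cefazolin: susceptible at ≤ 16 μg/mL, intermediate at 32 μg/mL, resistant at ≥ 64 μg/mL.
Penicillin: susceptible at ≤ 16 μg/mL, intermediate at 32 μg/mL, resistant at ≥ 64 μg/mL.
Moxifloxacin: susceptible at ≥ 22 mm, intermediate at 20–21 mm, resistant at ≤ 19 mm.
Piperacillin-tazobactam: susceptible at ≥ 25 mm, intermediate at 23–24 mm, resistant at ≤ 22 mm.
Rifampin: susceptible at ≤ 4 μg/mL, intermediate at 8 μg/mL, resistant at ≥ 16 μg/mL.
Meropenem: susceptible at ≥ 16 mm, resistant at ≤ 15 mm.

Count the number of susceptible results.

4

Nafcillin: 32 μg/mL is ≥ 32 μg/mL ⇒ R
Linezolid: 0.5 μg/mL is ≤ 0.5 μg/mL → S
Minocycline (16 μg/mL) in 16–32 μg/mL — I
Cefepime: 10 mm is ≤ 10 mm ⇒ resistant
Cefazolin 32 μg/mL: = 32 μg/mL ⇒ Intermediate
Penicillin 256 μg/mL: ≥ 64 μg/mL — Resistant
Moxifloxacin (22 mm) ≥ 22 mm → susceptible
Piperacillin-tazobactam 19 mm: ≤ 22 mm ⇒ Resistant
Rifampin: 0.06 μg/mL is ≤ 4 μg/mL → Susceptible
Meropenem (18 mm) ≥ 16 mm — S
Susceptible: 4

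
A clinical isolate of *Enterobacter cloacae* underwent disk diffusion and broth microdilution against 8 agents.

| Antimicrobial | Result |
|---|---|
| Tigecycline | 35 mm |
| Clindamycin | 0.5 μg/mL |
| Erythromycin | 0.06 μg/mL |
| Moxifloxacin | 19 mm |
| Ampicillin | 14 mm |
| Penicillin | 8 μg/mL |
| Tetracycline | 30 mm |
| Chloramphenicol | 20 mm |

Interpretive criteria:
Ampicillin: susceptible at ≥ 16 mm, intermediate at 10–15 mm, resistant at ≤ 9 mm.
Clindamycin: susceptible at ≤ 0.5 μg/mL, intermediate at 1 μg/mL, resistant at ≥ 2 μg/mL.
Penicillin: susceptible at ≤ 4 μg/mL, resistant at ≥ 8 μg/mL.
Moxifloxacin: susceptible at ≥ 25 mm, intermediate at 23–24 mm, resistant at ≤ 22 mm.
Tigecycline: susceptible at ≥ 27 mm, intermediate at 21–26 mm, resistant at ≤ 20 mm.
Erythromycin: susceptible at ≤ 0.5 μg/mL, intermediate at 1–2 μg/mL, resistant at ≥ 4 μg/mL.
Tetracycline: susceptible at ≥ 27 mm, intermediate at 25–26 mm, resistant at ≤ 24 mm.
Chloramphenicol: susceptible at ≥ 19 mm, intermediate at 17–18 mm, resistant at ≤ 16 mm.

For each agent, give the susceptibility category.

S, S, S, R, I, R, S, S

Tigecycline 35 mm: ≥ 27 mm → susceptible
Clindamycin (0.5 μg/mL) ≤ 0.5 μg/mL ⇒ Susceptible
Erythromycin (0.06 μg/mL) ≤ 0.5 μg/mL — S
Moxifloxacin 19 mm: ≤ 22 mm → Resistant
Ampicillin (14 mm) in 10–15 mm ⇒ Intermediate
Penicillin (8 μg/mL) ≥ 8 μg/mL ⇒ R
Tetracycline: 30 mm is ≥ 27 mm ⇒ Susceptible
Chloramphenicol (20 mm) ≥ 19 mm → S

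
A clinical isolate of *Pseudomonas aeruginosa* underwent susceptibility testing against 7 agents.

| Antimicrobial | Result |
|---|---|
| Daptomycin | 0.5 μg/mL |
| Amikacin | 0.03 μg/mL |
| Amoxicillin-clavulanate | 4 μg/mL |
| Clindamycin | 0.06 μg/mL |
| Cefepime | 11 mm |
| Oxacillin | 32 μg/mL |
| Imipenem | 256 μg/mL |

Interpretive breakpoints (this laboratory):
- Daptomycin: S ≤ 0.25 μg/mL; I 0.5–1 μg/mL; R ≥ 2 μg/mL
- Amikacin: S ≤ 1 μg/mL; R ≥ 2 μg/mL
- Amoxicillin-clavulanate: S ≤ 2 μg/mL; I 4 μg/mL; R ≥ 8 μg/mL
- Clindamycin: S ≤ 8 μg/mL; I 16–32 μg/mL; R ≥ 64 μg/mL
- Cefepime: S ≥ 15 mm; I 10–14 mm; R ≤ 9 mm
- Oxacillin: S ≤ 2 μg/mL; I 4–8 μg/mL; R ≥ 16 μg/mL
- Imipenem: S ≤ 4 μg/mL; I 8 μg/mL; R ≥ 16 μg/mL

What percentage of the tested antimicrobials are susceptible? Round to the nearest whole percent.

29%

Daptomycin (0.5 μg/mL) in 0.5–1 μg/mL → I
Amikacin (0.03 μg/mL) ≤ 1 μg/mL — Susceptible
Amoxicillin-clavulanate 4 μg/mL: = 4 μg/mL → I
Clindamycin 0.06 μg/mL: ≤ 8 μg/mL — S
Cefepime: 11 mm is in 10–14 mm ⇒ Intermediate
Oxacillin (32 μg/mL) ≥ 16 μg/mL — resistant
Imipenem 256 μg/mL: ≥ 16 μg/mL — R
Susceptible: 2/7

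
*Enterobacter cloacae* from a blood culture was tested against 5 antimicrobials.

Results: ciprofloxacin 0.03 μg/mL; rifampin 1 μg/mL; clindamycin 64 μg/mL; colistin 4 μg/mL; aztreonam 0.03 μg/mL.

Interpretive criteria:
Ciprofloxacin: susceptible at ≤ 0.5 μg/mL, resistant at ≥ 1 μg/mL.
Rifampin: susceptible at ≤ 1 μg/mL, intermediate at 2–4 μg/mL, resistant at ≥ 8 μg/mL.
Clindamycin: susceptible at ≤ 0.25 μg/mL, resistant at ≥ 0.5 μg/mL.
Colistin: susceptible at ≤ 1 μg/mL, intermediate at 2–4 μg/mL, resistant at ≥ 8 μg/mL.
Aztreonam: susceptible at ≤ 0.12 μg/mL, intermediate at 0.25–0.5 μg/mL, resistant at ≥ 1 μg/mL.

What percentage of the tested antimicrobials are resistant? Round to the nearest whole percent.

20%

Ciprofloxacin 0.03 μg/mL: ≤ 0.5 μg/mL ⇒ susceptible
Rifampin 1 μg/mL: ≤ 1 μg/mL ⇒ S
Clindamycin (64 μg/mL) ≥ 0.5 μg/mL ⇒ R
Colistin: 4 μg/mL is in 2–4 μg/mL — I
Aztreonam: 0.03 μg/mL is ≤ 0.12 μg/mL — susceptible
Resistant: 1/5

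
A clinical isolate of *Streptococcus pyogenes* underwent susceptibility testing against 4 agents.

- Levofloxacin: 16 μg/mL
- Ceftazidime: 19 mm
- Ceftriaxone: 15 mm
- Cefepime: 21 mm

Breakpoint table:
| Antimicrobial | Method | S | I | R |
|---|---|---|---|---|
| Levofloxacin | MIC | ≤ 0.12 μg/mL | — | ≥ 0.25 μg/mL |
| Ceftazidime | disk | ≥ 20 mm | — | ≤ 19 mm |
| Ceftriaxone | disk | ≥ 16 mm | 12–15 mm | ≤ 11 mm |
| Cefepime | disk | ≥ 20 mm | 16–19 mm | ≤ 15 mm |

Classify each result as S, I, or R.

R, R, I, S

Levofloxacin: 16 μg/mL is ≥ 0.25 μg/mL ⇒ resistant
Ceftazidime: 19 mm is ≤ 19 mm → resistant
Ceftriaxone (15 mm) in 12–15 mm — I
Cefepime 21 mm: ≥ 20 mm — Susceptible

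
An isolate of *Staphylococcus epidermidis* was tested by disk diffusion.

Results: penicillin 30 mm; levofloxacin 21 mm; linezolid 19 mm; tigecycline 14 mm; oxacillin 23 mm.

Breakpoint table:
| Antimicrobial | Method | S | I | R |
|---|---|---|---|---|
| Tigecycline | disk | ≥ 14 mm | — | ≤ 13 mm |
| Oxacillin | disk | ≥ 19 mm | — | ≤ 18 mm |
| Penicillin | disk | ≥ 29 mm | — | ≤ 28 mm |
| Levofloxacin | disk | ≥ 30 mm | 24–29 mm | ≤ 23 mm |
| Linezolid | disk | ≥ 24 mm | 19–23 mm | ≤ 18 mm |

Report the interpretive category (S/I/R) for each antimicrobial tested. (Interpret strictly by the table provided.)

S, R, I, S, S

Penicillin: 30 mm is ≥ 29 mm → Susceptible
Levofloxacin (21 mm) ≤ 23 mm ⇒ resistant
Linezolid: 19 mm is in 19–23 mm ⇒ I
Tigecycline: 14 mm is ≥ 14 mm → susceptible
Oxacillin: 23 mm is ≥ 19 mm — susceptible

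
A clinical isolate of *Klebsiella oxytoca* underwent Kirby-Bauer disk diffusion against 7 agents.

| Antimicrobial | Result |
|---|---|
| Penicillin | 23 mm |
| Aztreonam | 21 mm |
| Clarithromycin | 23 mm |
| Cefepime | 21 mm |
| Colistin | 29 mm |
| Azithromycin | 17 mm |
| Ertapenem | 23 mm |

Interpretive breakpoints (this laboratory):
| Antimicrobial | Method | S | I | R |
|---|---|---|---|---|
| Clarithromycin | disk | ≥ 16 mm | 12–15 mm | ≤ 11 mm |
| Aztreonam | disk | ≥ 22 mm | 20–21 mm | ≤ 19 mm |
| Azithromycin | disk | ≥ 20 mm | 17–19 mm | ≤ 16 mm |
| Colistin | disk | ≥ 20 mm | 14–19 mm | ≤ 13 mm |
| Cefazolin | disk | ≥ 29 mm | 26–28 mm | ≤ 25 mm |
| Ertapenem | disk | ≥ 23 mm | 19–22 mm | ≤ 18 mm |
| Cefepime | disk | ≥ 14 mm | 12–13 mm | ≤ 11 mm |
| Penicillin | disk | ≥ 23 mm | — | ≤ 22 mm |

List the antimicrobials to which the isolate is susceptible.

penicillin, clarithromycin, cefepime, colistin, ertapenem

Penicillin 23 mm: ≥ 23 mm → susceptible
Aztreonam: 21 mm is in 20–21 mm ⇒ intermediate
Clarithromycin 23 mm: ≥ 16 mm ⇒ S
Cefepime: 21 mm is ≥ 14 mm → Susceptible
Colistin: 29 mm is ≥ 20 mm — S
Azithromycin (17 mm) in 17–19 mm → Intermediate
Ertapenem (23 mm) ≥ 23 mm — Susceptible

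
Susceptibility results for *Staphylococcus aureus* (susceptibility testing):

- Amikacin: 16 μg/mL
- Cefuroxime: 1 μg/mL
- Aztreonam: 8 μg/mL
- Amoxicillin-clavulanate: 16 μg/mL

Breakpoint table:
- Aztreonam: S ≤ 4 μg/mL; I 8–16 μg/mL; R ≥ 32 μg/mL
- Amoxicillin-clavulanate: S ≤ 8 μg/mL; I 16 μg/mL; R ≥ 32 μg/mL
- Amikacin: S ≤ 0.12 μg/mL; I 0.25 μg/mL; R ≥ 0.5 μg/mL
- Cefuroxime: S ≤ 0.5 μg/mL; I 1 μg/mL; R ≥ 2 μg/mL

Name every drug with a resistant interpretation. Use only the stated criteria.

amikacin

Amikacin (16 μg/mL) ≥ 0.5 μg/mL → resistant
Cefuroxime: 1 μg/mL is = 1 μg/mL ⇒ intermediate
Aztreonam 8 μg/mL: in 8–16 μg/mL → Intermediate
Amoxicillin-clavulanate: 16 μg/mL is = 16 μg/mL → intermediate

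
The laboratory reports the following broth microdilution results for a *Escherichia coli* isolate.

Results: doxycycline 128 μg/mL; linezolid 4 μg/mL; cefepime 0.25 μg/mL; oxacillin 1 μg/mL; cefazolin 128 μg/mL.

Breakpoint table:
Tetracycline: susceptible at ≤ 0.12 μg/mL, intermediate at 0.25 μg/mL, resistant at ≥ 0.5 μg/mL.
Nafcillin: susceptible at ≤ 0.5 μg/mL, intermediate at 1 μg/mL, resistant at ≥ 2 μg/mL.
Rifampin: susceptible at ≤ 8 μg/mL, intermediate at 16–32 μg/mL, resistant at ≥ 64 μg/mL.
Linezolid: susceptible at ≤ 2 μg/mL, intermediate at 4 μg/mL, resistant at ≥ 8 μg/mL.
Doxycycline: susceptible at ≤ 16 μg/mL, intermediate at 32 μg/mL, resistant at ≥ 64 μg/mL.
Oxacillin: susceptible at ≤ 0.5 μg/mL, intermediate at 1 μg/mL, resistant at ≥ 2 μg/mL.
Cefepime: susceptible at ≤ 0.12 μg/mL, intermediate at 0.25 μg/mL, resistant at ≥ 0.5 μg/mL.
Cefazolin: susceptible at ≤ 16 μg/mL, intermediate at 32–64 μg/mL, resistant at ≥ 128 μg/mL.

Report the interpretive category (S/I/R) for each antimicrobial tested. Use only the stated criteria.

R, I, I, I, R

Doxycycline (128 μg/mL) ≥ 64 μg/mL → R
Linezolid: 4 μg/mL is = 4 μg/mL — intermediate
Cefepime: 0.25 μg/mL is = 0.25 μg/mL → I
Oxacillin 1 μg/mL: = 1 μg/mL ⇒ intermediate
Cefazolin 128 μg/mL: ≥ 128 μg/mL → R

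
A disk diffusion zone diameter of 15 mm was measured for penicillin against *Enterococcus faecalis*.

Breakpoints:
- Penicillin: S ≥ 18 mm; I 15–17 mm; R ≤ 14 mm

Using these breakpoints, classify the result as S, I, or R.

Intermediate

Penicillin: 15 mm is in 15–17 mm — I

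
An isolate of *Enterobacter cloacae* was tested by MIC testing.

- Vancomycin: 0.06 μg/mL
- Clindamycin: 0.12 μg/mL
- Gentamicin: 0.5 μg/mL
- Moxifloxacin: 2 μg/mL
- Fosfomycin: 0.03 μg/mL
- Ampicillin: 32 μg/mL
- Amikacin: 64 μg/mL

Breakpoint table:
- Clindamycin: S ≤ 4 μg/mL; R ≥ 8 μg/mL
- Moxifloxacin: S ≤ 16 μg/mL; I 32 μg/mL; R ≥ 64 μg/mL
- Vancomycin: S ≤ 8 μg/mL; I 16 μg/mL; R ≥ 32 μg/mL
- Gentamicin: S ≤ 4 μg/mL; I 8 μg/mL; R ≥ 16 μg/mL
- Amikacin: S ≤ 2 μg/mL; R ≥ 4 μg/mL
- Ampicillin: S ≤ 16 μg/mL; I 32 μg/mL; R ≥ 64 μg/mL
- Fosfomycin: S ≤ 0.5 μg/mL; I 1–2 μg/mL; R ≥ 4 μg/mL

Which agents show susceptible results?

vancomycin, clindamycin, gentamicin, moxifloxacin, fosfomycin

Vancomycin: 0.06 μg/mL is ≤ 8 μg/mL ⇒ susceptible
Clindamycin: 0.12 μg/mL is ≤ 4 μg/mL → S
Gentamicin (0.5 μg/mL) ≤ 4 μg/mL ⇒ Susceptible
Moxifloxacin (2 μg/mL) ≤ 16 μg/mL — Susceptible
Fosfomycin 0.03 μg/mL: ≤ 0.5 μg/mL ⇒ susceptible
Ampicillin 32 μg/mL: = 32 μg/mL ⇒ I
Amikacin 64 μg/mL: ≥ 4 μg/mL ⇒ resistant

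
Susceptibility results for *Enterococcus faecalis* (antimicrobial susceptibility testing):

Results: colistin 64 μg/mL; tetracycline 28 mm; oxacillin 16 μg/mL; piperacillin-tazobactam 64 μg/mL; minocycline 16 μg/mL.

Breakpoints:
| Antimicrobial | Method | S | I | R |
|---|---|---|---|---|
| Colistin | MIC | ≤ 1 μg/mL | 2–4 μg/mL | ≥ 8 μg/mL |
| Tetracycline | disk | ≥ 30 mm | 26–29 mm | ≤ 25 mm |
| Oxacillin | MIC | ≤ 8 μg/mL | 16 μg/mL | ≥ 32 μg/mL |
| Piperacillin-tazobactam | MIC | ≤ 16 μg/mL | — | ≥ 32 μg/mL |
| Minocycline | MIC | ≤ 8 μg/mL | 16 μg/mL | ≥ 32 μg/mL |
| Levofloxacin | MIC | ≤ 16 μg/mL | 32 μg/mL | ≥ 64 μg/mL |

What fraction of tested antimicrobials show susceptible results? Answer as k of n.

Colistin 64 μg/mL: ≥ 8 μg/mL — R
Tetracycline (28 mm) in 26–29 mm — I
Oxacillin (16 μg/mL) = 16 μg/mL — intermediate
Piperacillin-tazobactam (64 μg/mL) ≥ 32 μg/mL → R
Minocycline (16 μg/mL) = 16 μg/mL ⇒ I
Susceptible: 0/5

0 of 5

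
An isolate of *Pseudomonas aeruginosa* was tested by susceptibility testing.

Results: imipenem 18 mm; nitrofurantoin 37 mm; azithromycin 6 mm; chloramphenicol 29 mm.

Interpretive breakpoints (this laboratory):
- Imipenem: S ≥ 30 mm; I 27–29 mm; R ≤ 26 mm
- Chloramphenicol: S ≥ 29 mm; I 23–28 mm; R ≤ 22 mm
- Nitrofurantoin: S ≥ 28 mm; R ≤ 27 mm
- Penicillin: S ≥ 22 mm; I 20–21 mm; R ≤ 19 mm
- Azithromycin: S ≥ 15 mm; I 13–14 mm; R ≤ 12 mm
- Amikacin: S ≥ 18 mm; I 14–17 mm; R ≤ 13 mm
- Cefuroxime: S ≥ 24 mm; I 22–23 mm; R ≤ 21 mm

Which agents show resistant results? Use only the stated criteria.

Imipenem: 18 mm is ≤ 26 mm → R
Nitrofurantoin (37 mm) ≥ 28 mm ⇒ S
Azithromycin: 6 mm is ≤ 12 mm ⇒ resistant
Chloramphenicol: 29 mm is ≥ 29 mm — susceptible

imipenem, azithromycin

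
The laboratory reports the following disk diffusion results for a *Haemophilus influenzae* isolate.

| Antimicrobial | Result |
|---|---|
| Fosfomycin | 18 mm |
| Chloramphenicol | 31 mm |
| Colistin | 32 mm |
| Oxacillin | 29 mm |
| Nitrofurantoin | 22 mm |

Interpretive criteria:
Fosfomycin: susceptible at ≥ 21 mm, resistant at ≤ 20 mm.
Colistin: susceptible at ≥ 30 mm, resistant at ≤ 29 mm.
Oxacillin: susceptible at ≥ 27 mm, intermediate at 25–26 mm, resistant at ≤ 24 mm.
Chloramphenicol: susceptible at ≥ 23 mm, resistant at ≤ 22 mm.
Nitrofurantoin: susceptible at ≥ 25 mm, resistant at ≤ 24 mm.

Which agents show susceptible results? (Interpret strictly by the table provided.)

chloramphenicol, colistin, oxacillin

Fosfomycin: 18 mm is ≤ 20 mm ⇒ R
Chloramphenicol (31 mm) ≥ 23 mm — susceptible
Colistin: 32 mm is ≥ 30 mm — S
Oxacillin 29 mm: ≥ 27 mm → susceptible
Nitrofurantoin: 22 mm is ≤ 24 mm ⇒ resistant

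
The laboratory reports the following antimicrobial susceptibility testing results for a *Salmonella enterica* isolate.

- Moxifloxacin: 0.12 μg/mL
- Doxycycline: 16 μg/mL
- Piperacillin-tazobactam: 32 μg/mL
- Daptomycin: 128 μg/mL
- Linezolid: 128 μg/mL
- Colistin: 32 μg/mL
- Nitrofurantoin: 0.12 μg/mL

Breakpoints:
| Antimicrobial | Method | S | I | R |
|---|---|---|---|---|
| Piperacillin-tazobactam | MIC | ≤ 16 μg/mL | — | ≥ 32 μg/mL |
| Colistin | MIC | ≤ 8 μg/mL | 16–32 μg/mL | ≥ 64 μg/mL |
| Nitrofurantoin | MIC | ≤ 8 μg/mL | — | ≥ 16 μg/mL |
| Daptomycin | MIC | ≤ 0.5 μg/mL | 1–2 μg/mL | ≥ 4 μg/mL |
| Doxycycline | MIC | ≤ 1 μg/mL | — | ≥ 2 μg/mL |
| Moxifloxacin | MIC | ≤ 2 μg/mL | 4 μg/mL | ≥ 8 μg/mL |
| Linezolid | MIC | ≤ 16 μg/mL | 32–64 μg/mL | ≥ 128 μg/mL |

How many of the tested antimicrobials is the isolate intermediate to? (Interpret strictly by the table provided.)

1

Moxifloxacin 0.12 μg/mL: ≤ 2 μg/mL ⇒ S
Doxycycline 16 μg/mL: ≥ 2 μg/mL → Resistant
Piperacillin-tazobactam 32 μg/mL: ≥ 32 μg/mL — Resistant
Daptomycin 128 μg/mL: ≥ 4 μg/mL — resistant
Linezolid: 128 μg/mL is ≥ 128 μg/mL → resistant
Colistin: 32 μg/mL is in 16–32 μg/mL — I
Nitrofurantoin: 0.12 μg/mL is ≤ 8 μg/mL ⇒ Susceptible
Intermediate: 1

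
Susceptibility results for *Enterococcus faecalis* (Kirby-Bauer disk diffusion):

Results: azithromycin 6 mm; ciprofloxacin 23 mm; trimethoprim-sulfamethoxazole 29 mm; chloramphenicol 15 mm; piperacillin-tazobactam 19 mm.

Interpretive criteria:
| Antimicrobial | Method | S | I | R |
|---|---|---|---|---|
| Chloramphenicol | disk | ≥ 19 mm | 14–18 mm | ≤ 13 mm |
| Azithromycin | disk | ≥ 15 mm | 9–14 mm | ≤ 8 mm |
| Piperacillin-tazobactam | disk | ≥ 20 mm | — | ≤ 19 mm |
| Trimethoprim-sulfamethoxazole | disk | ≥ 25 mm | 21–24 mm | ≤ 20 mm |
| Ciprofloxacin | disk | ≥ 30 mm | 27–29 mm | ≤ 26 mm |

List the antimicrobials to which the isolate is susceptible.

trimethoprim-sulfamethoxazole

Azithromycin: 6 mm is ≤ 8 mm ⇒ resistant
Ciprofloxacin: 23 mm is ≤ 26 mm — resistant
Trimethoprim-sulfamethoxazole 29 mm: ≥ 25 mm → Susceptible
Chloramphenicol: 15 mm is in 14–18 mm → I
Piperacillin-tazobactam 19 mm: ≤ 19 mm — resistant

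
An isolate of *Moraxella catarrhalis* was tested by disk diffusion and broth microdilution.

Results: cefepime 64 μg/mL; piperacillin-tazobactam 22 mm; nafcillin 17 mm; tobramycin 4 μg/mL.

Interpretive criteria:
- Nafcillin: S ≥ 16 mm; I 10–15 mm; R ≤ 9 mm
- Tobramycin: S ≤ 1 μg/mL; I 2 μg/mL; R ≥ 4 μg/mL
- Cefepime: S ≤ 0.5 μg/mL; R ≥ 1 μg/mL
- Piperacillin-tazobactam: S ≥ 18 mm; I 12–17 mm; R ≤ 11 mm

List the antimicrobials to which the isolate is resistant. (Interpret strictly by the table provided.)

Cefepime (64 μg/mL) ≥ 1 μg/mL ⇒ R
Piperacillin-tazobactam (22 mm) ≥ 18 mm — Susceptible
Nafcillin (17 mm) ≥ 16 mm ⇒ Susceptible
Tobramycin 4 μg/mL: ≥ 4 μg/mL — R

cefepime, tobramycin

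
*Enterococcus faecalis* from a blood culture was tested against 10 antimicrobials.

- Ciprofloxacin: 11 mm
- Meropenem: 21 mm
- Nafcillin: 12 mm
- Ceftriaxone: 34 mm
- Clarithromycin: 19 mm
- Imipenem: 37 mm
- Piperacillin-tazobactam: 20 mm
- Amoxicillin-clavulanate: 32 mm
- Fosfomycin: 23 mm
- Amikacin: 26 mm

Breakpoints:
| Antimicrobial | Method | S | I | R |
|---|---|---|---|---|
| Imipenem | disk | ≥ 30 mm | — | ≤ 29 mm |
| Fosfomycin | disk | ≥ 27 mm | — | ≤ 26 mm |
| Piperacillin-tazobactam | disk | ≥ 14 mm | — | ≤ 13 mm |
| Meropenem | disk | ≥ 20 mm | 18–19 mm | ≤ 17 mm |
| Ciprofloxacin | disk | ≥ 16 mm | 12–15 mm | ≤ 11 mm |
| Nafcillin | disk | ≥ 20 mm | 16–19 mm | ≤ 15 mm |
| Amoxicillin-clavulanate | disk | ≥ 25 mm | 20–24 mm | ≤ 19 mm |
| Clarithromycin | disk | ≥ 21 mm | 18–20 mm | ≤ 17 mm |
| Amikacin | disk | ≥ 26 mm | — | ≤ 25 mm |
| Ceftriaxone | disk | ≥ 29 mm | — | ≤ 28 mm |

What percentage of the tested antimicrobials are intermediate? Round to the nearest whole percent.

Ciprofloxacin 11 mm: ≤ 11 mm → Resistant
Meropenem: 21 mm is ≥ 20 mm — Susceptible
Nafcillin (12 mm) ≤ 15 mm — Resistant
Ceftriaxone 34 mm: ≥ 29 mm — S
Clarithromycin: 19 mm is in 18–20 mm → Intermediate
Imipenem 37 mm: ≥ 30 mm — S
Piperacillin-tazobactam (20 mm) ≥ 14 mm → susceptible
Amoxicillin-clavulanate (32 mm) ≥ 25 mm ⇒ S
Fosfomycin (23 mm) ≤ 26 mm ⇒ R
Amikacin: 26 mm is ≥ 26 mm → Susceptible
Intermediate: 1/10

10%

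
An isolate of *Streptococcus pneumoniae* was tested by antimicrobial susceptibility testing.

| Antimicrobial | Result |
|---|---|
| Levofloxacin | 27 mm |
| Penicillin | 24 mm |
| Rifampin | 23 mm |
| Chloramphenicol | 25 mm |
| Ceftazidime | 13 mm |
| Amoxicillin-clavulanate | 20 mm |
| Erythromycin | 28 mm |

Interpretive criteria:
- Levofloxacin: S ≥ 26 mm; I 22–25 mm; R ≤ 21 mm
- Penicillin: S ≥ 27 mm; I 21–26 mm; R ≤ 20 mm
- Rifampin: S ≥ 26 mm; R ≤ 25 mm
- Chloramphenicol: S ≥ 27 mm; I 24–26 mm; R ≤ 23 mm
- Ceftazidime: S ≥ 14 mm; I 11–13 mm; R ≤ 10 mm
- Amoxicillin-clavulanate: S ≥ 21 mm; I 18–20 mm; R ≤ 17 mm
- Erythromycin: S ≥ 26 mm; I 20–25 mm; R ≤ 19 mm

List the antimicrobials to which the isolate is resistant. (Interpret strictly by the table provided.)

Levofloxacin 27 mm: ≥ 26 mm ⇒ S
Penicillin: 24 mm is in 21–26 mm — I
Rifampin (23 mm) ≤ 25 mm → Resistant
Chloramphenicol: 25 mm is in 24–26 mm → intermediate
Ceftazidime 13 mm: in 11–13 mm ⇒ I
Amoxicillin-clavulanate (20 mm) in 18–20 mm ⇒ Intermediate
Erythromycin 28 mm: ≥ 26 mm — S

rifampin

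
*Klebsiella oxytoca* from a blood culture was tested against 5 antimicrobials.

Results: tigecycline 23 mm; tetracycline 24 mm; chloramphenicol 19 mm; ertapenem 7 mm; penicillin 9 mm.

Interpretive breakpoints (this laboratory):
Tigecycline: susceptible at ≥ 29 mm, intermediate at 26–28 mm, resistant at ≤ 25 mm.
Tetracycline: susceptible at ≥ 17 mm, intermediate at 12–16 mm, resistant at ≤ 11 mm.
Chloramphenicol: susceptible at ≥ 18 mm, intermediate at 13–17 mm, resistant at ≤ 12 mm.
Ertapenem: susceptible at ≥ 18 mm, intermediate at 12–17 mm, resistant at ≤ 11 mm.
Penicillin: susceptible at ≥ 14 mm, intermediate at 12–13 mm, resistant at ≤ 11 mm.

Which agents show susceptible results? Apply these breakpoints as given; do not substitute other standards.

tetracycline, chloramphenicol

Tigecycline (23 mm) ≤ 25 mm ⇒ R
Tetracycline 24 mm: ≥ 17 mm → S
Chloramphenicol (19 mm) ≥ 18 mm — Susceptible
Ertapenem (7 mm) ≤ 11 mm → Resistant
Penicillin: 9 mm is ≤ 11 mm ⇒ Resistant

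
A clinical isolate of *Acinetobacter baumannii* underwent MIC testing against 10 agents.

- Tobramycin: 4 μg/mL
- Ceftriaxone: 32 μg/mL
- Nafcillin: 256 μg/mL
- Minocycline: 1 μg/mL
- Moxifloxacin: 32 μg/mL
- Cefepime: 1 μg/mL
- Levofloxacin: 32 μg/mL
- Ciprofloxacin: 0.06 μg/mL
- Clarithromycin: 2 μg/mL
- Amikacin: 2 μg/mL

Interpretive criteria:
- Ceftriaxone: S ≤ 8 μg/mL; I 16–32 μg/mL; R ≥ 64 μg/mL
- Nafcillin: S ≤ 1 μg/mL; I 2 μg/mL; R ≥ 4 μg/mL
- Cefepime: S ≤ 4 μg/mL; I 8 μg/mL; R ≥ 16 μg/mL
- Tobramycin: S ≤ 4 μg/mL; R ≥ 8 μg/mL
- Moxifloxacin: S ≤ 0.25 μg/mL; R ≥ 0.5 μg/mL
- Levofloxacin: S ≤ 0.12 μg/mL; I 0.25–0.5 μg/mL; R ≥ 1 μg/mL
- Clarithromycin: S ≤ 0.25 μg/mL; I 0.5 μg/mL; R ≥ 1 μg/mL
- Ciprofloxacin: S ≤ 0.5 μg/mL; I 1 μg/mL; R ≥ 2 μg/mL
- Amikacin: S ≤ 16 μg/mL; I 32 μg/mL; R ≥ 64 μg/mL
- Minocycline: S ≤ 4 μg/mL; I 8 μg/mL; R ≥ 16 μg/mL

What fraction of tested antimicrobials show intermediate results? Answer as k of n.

Tobramycin (4 μg/mL) ≤ 4 μg/mL → Susceptible
Ceftriaxone 32 μg/mL: in 16–32 μg/mL ⇒ Intermediate
Nafcillin: 256 μg/mL is ≥ 4 μg/mL ⇒ R
Minocycline (1 μg/mL) ≤ 4 μg/mL — susceptible
Moxifloxacin: 32 μg/mL is ≥ 0.5 μg/mL → R
Cefepime (1 μg/mL) ≤ 4 μg/mL — S
Levofloxacin 32 μg/mL: ≥ 1 μg/mL ⇒ resistant
Ciprofloxacin (0.06 μg/mL) ≤ 0.5 μg/mL ⇒ susceptible
Clarithromycin: 2 μg/mL is ≥ 1 μg/mL ⇒ resistant
Amikacin: 2 μg/mL is ≤ 16 μg/mL ⇒ Susceptible
Intermediate: 1/10

1 of 10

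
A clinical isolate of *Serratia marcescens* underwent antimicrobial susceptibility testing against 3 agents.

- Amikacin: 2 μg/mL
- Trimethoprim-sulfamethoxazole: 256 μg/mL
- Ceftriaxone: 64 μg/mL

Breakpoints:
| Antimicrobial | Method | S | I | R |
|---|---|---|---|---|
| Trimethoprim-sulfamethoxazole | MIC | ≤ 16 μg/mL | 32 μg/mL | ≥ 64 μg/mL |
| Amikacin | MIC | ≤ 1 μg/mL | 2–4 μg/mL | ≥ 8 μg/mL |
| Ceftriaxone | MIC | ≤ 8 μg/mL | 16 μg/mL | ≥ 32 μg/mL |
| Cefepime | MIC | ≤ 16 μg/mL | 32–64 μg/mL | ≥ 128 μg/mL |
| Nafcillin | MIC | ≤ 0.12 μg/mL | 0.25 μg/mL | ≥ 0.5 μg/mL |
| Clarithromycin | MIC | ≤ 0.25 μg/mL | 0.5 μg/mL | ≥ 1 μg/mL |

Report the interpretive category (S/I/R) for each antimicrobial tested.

I, R, R

Amikacin (2 μg/mL) in 2–4 μg/mL — I
Trimethoprim-sulfamethoxazole 256 μg/mL: ≥ 64 μg/mL — resistant
Ceftriaxone: 64 μg/mL is ≥ 32 μg/mL — R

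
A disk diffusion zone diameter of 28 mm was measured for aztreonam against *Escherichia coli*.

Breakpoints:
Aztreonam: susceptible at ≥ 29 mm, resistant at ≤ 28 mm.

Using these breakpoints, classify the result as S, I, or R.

Aztreonam: 28 mm is ≤ 28 mm → R

Resistant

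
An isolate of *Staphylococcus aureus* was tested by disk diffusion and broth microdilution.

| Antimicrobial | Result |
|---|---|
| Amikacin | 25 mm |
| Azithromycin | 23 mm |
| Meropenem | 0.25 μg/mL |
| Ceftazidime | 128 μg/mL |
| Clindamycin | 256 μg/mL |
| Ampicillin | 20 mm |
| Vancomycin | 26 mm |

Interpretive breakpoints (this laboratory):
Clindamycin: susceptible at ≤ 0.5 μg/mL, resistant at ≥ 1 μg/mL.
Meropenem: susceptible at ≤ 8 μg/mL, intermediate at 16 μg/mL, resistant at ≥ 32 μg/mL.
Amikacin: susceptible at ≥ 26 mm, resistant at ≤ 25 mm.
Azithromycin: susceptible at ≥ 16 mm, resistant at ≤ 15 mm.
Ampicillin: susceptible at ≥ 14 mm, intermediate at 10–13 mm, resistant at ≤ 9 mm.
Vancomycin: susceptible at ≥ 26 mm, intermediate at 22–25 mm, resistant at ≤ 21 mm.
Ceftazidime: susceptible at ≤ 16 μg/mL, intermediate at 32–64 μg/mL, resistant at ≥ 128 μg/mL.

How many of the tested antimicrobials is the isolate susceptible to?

Amikacin: 25 mm is ≤ 25 mm → resistant
Azithromycin 23 mm: ≥ 16 mm — Susceptible
Meropenem: 0.25 μg/mL is ≤ 8 μg/mL — susceptible
Ceftazidime: 128 μg/mL is ≥ 128 μg/mL → R
Clindamycin: 256 μg/mL is ≥ 1 μg/mL → resistant
Ampicillin: 20 mm is ≥ 14 mm — Susceptible
Vancomycin (26 mm) ≥ 26 mm → Susceptible
Susceptible: 4

4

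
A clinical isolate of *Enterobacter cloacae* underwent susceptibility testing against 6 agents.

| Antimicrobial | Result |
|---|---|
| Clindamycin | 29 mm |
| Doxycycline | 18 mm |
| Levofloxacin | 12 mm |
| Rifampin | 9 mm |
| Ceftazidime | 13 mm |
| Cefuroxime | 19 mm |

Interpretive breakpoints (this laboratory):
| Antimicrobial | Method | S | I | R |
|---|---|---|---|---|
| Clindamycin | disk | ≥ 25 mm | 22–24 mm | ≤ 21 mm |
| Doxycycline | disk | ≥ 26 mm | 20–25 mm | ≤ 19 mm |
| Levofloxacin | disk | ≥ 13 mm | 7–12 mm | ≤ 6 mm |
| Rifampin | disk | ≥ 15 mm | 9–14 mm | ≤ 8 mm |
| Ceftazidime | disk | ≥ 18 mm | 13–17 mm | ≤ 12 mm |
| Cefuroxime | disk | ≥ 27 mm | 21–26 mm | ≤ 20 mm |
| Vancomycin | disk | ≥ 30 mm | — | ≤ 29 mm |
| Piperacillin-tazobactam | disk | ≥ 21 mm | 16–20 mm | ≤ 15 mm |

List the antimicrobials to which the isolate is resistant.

doxycycline, cefuroxime

Clindamycin (29 mm) ≥ 25 mm — S
Doxycycline (18 mm) ≤ 19 mm → R
Levofloxacin (12 mm) in 7–12 mm → I
Rifampin (9 mm) in 9–14 mm → intermediate
Ceftazidime: 13 mm is in 13–17 mm → I
Cefuroxime (19 mm) ≤ 20 mm → resistant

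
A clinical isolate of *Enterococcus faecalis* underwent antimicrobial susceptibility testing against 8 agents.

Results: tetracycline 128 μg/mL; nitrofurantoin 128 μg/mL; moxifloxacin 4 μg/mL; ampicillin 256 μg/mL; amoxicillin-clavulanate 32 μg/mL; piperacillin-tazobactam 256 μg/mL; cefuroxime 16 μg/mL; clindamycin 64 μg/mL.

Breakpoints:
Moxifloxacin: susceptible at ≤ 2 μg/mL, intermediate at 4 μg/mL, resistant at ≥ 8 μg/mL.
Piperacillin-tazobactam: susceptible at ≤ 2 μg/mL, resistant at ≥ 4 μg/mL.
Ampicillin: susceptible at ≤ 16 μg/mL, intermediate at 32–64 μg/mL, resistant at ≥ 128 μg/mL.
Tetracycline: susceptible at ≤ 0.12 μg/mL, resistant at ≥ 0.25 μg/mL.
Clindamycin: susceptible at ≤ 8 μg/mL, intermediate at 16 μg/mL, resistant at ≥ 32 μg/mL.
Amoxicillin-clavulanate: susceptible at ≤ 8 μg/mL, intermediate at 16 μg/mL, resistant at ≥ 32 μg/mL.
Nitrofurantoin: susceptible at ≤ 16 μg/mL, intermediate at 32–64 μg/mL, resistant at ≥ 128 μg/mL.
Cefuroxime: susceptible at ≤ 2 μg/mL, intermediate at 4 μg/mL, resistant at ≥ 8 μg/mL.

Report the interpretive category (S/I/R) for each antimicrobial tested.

R, R, I, R, R, R, R, R

Tetracycline: 128 μg/mL is ≥ 0.25 μg/mL — Resistant
Nitrofurantoin 128 μg/mL: ≥ 128 μg/mL ⇒ R
Moxifloxacin 4 μg/mL: = 4 μg/mL → Intermediate
Ampicillin (256 μg/mL) ≥ 128 μg/mL → R
Amoxicillin-clavulanate (32 μg/mL) ≥ 32 μg/mL — Resistant
Piperacillin-tazobactam: 256 μg/mL is ≥ 4 μg/mL — resistant
Cefuroxime: 16 μg/mL is ≥ 8 μg/mL → R
Clindamycin 64 μg/mL: ≥ 32 μg/mL — R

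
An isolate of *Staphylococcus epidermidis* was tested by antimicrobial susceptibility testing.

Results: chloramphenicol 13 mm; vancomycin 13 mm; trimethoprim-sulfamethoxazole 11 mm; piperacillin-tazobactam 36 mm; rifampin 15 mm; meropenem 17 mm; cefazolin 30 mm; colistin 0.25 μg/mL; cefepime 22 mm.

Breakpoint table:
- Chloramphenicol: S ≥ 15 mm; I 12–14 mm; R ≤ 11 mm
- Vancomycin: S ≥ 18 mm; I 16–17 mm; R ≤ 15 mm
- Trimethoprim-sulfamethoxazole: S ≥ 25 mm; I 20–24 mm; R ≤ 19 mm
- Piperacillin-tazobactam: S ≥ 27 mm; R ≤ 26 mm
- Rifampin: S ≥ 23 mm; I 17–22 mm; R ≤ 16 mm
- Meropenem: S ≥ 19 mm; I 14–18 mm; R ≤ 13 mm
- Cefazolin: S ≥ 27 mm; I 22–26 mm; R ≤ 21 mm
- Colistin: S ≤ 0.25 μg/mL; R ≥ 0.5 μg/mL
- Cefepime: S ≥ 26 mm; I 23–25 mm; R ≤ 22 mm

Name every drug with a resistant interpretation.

Chloramphenicol: 13 mm is in 12–14 mm — I
Vancomycin: 13 mm is ≤ 15 mm — R
Trimethoprim-sulfamethoxazole 11 mm: ≤ 19 mm → R
Piperacillin-tazobactam: 36 mm is ≥ 27 mm — S
Rifampin (15 mm) ≤ 16 mm — resistant
Meropenem 17 mm: in 14–18 mm — intermediate
Cefazolin: 30 mm is ≥ 27 mm — S
Colistin (0.25 μg/mL) ≤ 0.25 μg/mL → Susceptible
Cefepime (22 mm) ≤ 22 mm ⇒ Resistant

vancomycin, trimethoprim-sulfamethoxazole, rifampin, cefepime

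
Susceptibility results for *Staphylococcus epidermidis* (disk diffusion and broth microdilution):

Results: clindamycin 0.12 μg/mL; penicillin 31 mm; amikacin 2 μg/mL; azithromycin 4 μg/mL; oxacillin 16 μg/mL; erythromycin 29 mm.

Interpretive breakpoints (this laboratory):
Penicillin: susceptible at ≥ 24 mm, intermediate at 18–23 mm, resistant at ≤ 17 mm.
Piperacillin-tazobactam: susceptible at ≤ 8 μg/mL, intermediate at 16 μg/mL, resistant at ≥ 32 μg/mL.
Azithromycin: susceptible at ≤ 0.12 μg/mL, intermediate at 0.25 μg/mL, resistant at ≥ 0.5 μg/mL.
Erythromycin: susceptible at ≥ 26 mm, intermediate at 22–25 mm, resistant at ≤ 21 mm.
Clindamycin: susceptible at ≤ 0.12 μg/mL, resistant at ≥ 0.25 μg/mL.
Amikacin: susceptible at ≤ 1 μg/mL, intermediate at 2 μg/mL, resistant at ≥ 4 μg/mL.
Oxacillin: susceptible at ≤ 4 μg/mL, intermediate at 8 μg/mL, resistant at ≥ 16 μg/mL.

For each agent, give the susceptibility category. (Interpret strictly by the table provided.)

S, S, I, R, R, S

Clindamycin (0.12 μg/mL) ≤ 0.12 μg/mL ⇒ Susceptible
Penicillin 31 mm: ≥ 24 mm — Susceptible
Amikacin (2 μg/mL) = 2 μg/mL — Intermediate
Azithromycin 4 μg/mL: ≥ 0.5 μg/mL — R
Oxacillin 16 μg/mL: ≥ 16 μg/mL → resistant
Erythromycin (29 mm) ≥ 26 mm ⇒ susceptible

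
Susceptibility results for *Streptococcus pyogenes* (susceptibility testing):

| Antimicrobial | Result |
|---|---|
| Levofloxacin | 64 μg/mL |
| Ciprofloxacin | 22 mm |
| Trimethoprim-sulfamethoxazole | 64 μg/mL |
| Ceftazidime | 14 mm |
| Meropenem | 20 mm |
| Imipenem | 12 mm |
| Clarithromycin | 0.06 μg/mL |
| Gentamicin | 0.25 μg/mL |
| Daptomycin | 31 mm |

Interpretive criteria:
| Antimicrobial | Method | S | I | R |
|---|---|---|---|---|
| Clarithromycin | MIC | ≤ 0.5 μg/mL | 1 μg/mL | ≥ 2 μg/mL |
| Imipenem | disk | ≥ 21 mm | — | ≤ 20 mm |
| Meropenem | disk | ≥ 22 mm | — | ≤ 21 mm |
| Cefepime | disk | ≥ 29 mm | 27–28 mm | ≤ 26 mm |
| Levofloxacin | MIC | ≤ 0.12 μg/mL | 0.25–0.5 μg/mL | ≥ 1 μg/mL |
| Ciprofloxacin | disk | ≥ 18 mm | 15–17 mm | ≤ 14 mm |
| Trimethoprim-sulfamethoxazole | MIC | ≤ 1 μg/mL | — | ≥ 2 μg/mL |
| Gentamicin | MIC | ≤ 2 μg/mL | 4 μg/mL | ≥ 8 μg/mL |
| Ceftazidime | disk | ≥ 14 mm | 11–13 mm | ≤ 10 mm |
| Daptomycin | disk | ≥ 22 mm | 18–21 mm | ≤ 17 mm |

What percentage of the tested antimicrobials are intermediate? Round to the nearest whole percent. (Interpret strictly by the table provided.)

0%

Levofloxacin 64 μg/mL: ≥ 1 μg/mL — R
Ciprofloxacin (22 mm) ≥ 18 mm ⇒ susceptible
Trimethoprim-sulfamethoxazole: 64 μg/mL is ≥ 2 μg/mL → resistant
Ceftazidime (14 mm) ≥ 14 mm ⇒ S
Meropenem: 20 mm is ≤ 21 mm — resistant
Imipenem (12 mm) ≤ 20 mm → R
Clarithromycin 0.06 μg/mL: ≤ 0.5 μg/mL ⇒ susceptible
Gentamicin (0.25 μg/mL) ≤ 2 μg/mL → Susceptible
Daptomycin: 31 mm is ≥ 22 mm — S
Intermediate: 0/9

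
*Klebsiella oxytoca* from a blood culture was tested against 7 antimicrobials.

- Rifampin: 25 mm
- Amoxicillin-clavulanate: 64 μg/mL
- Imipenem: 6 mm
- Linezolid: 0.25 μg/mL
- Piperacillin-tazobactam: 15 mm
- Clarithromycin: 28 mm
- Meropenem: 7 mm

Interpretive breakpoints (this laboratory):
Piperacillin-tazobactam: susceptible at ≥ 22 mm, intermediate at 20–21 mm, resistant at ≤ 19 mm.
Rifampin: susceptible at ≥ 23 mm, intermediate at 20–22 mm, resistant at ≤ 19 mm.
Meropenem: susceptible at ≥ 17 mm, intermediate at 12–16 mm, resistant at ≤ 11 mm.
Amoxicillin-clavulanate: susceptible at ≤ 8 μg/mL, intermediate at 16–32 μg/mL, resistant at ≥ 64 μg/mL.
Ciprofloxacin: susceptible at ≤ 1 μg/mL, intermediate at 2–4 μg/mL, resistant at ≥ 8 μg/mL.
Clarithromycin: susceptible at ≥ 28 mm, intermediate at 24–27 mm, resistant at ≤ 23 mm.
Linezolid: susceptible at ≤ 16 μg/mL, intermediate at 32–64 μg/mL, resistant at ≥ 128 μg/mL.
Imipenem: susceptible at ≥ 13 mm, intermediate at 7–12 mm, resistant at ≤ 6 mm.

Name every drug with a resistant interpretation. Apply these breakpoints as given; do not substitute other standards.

Rifampin (25 mm) ≥ 23 mm → susceptible
Amoxicillin-clavulanate: 64 μg/mL is ≥ 64 μg/mL ⇒ R
Imipenem (6 mm) ≤ 6 mm → Resistant
Linezolid: 0.25 μg/mL is ≤ 16 μg/mL — susceptible
Piperacillin-tazobactam (15 mm) ≤ 19 mm → R
Clarithromycin: 28 mm is ≥ 28 mm ⇒ Susceptible
Meropenem (7 mm) ≤ 11 mm → Resistant

amoxicillin-clavulanate, imipenem, piperacillin-tazobactam, meropenem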